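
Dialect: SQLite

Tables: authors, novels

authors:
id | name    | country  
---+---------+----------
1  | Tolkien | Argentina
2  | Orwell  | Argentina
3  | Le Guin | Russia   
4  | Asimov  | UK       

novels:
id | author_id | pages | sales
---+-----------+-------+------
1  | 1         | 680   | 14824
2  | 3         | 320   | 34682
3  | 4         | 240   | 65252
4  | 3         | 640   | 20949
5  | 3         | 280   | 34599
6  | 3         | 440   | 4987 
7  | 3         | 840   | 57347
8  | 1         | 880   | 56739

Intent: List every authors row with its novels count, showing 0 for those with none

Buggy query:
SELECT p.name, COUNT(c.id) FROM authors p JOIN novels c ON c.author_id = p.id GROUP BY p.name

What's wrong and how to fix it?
Bug: INNER JOIN drops authors rows that have no matching novels rows

Fix: Switch to LEFT JOIN to retain unmatched parent rows

Corrected query:
SELECT p.name, COUNT(c.id) FROM authors p LEFT JOIN novels c ON c.author_id = p.id GROUP BY p.name

Result:
name    | COUNT(c.id)
--------+------------
Asimov  | 1          
Le Guin | 5          
Orwell  | 0          
Tolkien | 2          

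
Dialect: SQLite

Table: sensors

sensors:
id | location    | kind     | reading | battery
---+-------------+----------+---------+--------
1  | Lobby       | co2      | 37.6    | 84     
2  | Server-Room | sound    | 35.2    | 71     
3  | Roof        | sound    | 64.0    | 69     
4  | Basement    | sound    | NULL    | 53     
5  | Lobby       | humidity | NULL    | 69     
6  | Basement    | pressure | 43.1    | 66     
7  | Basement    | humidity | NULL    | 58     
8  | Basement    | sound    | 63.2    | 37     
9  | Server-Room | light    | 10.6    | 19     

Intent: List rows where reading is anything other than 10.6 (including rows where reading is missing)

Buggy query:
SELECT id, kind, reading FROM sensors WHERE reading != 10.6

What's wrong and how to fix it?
Bug: Inequality against NULL is unknown, not true; rows with NULL are dropped

Fix: Handle NULL separately with IS NULL alongside the inequality

Corrected query:
SELECT id, kind, reading FROM sensors WHERE reading != 10.6 OR reading IS NULL

Result:
id | kind     | reading
---+----------+--------
1  | co2      | 37.6   
2  | sound    | 35.2   
3  | sound    | 64     
4  | sound    | NULL   
5  | humidity | NULL   
6  | pressure | 43.1   
7  | humidity | NULL   
8  | sound    | 63.2   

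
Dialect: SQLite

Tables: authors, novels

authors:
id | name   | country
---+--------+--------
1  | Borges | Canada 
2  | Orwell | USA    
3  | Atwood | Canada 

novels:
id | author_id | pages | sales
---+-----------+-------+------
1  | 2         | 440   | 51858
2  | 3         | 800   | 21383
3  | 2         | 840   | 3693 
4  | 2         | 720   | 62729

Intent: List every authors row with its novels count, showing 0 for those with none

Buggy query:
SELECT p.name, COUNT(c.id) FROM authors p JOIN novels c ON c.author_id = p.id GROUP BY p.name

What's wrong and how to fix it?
Bug: An inner join excludes parents with zero children

Fix: Use LEFT JOIN so parents without children still appear (COUNT(c.id) gives 0)

Corrected query:
SELECT p.name, COUNT(c.id) FROM authors p LEFT JOIN novels c ON c.author_id = p.id GROUP BY p.name

Result:
name   | COUNT(c.id)
-------+------------
Atwood | 1          
Borges | 0          
Orwell | 3          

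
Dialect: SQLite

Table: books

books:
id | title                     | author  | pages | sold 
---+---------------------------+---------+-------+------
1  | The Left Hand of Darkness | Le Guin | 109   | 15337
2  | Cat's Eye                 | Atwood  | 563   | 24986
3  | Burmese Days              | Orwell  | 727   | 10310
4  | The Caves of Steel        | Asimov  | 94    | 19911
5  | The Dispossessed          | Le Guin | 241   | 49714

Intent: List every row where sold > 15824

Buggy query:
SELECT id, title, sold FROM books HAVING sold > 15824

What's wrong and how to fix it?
Bug: This is a non-aggregate query (no GROUP BY, no aggregates), so in SQLite the HAVING clause is invalid here; a row-level condition belongs in WHERE

Fix: Replace HAVING with WHERE since the condition applies to individual rows

Corrected query:
SELECT id, title, sold FROM books WHERE sold > 15824

Result:
id | title              | sold 
---+--------------------+------
2  | Cat's Eye          | 24986
4  | The Caves of Steel | 19911
5  | The Dispossessed   | 49714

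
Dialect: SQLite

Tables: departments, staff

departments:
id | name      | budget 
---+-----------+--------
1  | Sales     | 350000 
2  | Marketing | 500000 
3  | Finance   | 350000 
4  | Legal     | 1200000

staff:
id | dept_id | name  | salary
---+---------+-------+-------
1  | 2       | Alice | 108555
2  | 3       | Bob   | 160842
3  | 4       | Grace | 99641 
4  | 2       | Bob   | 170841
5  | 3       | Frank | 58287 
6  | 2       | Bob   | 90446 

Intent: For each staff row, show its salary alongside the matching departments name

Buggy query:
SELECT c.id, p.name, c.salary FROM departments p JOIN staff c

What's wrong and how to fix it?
Bug: Missing join condition: each staff row is matched to all departments rows instead of just its own

Fix: Add ON c.dept_id = p.id to the JOIN

Corrected query:
SELECT c.id, p.name, c.salary FROM departments p JOIN staff c ON c.dept_id = p.id

Result:
id | name      | salary
---+-----------+-------
1  | Marketing | 108555
2  | Finance   | 160842
3  | Legal     | 99641 
4  | Marketing | 170841
5  | Finance   | 58287 
6  | Marketing | 90446 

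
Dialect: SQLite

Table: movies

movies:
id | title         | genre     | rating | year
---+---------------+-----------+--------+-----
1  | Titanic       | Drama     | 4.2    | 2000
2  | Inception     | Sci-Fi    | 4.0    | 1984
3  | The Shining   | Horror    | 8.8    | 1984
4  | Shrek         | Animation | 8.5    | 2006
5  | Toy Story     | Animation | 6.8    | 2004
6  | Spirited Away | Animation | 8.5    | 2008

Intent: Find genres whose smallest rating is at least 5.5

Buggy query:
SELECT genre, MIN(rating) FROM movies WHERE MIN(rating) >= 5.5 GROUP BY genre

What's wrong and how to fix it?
Bug: Aggregates like MIN are computed per group after WHERE runs

Fix: Use HAVING for the per-group MIN condition

Corrected query:
SELECT genre, MIN(rating) FROM movies GROUP BY genre HAVING MIN(rating) >= 5.5

Result:
genre     | MIN(rating)
----------+------------
Animation | 6.8        
Horror    | 8.8        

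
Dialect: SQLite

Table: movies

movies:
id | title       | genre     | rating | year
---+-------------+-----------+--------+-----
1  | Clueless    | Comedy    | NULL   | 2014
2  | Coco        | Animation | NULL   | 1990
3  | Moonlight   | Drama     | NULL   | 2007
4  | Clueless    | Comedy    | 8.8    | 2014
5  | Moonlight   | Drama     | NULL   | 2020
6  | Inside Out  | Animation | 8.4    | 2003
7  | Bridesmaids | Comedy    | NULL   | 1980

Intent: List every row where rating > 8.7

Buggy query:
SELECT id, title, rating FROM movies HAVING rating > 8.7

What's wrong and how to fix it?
Bug: This is a non-aggregate query (no GROUP BY, no aggregates), so in SQLite the HAVING clause is invalid here; a row-level condition belongs in WHERE

Fix: Use WHERE for row-level filtering

Corrected query:
SELECT id, title, rating FROM movies WHERE rating > 8.7

Result:
id | title    | rating
---+----------+-------
4  | Clueless | 8.8   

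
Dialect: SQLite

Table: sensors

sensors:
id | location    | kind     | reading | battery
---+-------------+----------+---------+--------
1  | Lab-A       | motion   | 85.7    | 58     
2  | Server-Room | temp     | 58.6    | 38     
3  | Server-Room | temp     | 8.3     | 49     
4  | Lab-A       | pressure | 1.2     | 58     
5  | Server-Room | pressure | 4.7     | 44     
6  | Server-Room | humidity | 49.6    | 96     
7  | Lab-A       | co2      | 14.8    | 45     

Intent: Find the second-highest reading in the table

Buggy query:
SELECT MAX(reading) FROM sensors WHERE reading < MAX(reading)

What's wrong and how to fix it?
Bug: The inner MAX is an aggregate inside WHERE, which is not allowed

Fix: Put the inner MAX in a scalar subquery

Corrected query:
SELECT MAX(reading) FROM sensors WHERE reading < (SELECT MAX(reading) FROM sensors)

Result:
MAX(reading)
------------
58.6        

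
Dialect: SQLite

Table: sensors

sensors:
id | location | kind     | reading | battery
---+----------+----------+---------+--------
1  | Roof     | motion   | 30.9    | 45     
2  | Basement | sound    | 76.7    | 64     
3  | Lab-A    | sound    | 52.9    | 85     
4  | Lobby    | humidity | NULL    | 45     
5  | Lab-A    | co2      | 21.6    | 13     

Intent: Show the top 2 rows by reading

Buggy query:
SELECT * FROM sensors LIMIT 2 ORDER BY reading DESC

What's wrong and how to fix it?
Bug: LIMIT must come after ORDER BY

Fix: Sort with ORDER BY, then apply LIMIT

Corrected query:
SELECT * FROM sensors ORDER BY reading DESC LIMIT 2

Result:
id | location | kind  | reading | battery
---+----------+-------+---------+--------
2  | Basement | sound | 76.7    | 64     
3  | Lab-A    | sound | 52.9    | 85     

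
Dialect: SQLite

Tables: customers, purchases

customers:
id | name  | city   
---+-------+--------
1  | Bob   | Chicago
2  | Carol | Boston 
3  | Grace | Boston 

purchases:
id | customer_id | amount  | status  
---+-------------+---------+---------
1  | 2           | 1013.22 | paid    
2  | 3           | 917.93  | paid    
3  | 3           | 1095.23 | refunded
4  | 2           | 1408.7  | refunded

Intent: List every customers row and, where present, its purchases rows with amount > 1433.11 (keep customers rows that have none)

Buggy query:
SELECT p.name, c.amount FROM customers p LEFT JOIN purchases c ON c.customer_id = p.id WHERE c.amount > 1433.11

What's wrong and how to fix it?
Bug: A WHERE condition on the right-hand table after LEFT JOIN drops unmatched parents

Fix: Put 'c.amount > 1433.11' in the JOIN's ON clause instead of WHERE

Corrected query:
SELECT p.name, c.amount FROM customers p LEFT JOIN purchases c ON c.customer_id = p.id AND c.amount > 1433.11

Result:
name  | amount
------+-------
Bob   | NULL  
Carol | NULL  
Grace | NULL  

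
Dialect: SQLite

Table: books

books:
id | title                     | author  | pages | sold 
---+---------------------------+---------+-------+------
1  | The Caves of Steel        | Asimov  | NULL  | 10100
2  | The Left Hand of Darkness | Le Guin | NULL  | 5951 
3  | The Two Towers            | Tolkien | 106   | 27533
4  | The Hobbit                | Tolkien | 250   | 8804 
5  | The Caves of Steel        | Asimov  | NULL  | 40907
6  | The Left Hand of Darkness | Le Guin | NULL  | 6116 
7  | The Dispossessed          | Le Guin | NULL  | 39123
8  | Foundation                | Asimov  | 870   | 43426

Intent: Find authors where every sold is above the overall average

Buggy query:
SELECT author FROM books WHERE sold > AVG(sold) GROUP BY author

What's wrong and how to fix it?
Bug: WHERE evaluates per row before aggregation, so AVG() is unavailable

Fix: Compute the overall average in a scalar subquery and compare each group's MIN against it in HAVING

Corrected query:
SELECT author FROM books GROUP BY author HAVING MIN(sold) > (SELECT AVG(sold) FROM books)

Result:
(no rows)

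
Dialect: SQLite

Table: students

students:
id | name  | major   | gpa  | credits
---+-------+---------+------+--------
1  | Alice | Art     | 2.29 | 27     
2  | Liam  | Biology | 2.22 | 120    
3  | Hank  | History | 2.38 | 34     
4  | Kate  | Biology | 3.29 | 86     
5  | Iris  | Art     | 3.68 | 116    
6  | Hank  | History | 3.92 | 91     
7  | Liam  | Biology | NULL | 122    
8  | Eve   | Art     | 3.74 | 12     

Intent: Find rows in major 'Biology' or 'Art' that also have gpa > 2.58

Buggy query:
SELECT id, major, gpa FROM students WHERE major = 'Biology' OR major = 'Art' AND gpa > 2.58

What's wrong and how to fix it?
Bug: Without parentheses, AND is evaluated before OR, so the gpa filter only applies to the 'Art' branch

Fix: Group the OR with parentheses (or use IN), then AND the threshold

Corrected query:
SELECT id, major, gpa FROM students WHERE (major = 'Biology' OR major = 'Art') AND gpa > 2.58

Result:
id | major   | gpa 
---+---------+-----
4  | Biology | 3.29
5  | Art     | 3.68
8  | Art     | 3.74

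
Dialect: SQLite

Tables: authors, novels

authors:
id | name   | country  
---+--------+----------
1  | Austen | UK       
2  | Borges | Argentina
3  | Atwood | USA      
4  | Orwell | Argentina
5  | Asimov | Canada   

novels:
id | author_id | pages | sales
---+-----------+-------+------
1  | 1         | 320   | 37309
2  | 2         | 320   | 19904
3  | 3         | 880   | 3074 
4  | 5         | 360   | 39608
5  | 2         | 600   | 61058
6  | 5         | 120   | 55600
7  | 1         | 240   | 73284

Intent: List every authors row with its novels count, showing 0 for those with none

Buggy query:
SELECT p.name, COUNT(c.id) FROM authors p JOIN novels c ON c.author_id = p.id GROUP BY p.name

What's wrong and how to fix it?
Bug: INNER JOIN drops authors rows that have no matching novels rows

Fix: Switch to LEFT JOIN to retain unmatched parent rows

Corrected query:
SELECT p.name, COUNT(c.id) FROM authors p LEFT JOIN novels c ON c.author_id = p.id GROUP BY p.name

Result:
name   | COUNT(c.id)
-------+------------
Asimov | 2          
Atwood | 1          
Austen | 2          
Borges | 2          
Orwell | 0          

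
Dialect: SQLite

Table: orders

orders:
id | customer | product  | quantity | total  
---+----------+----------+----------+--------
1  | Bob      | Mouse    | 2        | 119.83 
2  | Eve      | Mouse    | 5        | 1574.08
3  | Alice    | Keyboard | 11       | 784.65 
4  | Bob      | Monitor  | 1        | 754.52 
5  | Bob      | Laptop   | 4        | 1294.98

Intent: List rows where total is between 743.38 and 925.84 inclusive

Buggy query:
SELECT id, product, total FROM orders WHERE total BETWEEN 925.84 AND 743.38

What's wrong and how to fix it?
Bug: BETWEEN expects the lower bound first; with 925.84 AND 743.38 the range is empty

Fix: Swap the bounds so the smaller value comes first

Corrected query:
SELECT id, product, total FROM orders WHERE total BETWEEN 743.38 AND 925.84

Result:
id | product  | total 
---+----------+-------
3  | Keyboard | 784.65
4  | Monitor  | 754.52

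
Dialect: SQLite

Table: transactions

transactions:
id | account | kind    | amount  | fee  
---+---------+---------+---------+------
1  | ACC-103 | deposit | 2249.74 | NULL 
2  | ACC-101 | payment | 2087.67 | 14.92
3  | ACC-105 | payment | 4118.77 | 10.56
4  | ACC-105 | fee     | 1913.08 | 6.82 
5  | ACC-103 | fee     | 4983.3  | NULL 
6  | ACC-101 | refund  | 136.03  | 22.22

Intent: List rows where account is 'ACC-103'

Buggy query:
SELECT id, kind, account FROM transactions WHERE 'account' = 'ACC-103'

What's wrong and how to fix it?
Bug: 'account' in single quotes is a string literal, not the column; the comparison is literal-vs-literal and never true

Fix: Remove the quotes around the column name (or use double quotes for an identifier)

Corrected query:
SELECT id, kind, account FROM transactions WHERE account = 'ACC-103'

Result:
id | kind    | account
---+---------+--------
1  | deposit | ACC-103
5  | fee     | ACC-103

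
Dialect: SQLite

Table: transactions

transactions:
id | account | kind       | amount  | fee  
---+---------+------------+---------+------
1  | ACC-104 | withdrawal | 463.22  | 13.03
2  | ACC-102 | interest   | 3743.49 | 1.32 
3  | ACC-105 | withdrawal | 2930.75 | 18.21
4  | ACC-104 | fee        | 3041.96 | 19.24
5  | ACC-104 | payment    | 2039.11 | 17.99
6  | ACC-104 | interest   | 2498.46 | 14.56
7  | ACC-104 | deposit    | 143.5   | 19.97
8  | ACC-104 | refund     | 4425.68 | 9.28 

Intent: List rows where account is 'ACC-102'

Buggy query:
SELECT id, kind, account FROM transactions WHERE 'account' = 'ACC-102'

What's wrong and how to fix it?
Bug: 'account' in single quotes is a string literal, not the column; the comparison is literal-vs-literal and never true

Fix: Reference the column as account without single quotes

Corrected query:
SELECT id, kind, account FROM transactions WHERE account = 'ACC-102'

Result:
id | kind     | account
---+----------+--------
2  | interest | ACC-102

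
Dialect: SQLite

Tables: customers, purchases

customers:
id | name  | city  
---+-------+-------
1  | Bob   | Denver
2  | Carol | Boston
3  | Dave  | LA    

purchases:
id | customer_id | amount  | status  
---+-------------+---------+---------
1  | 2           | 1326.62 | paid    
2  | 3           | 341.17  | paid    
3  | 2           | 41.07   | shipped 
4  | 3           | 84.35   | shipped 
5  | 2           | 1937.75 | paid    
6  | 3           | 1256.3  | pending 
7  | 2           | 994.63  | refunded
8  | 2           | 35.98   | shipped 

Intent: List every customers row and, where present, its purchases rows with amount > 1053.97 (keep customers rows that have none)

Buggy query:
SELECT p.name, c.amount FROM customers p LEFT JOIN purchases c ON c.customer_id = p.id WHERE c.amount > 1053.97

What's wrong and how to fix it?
Bug: Filtering c.amount in WHERE discards the NULL rows produced by LEFT JOIN, turning it into an inner join

Fix: Move the right-table condition into the ON clause so unmatched parents are kept

Corrected query:
SELECT p.name, c.amount FROM customers p LEFT JOIN purchases c ON c.customer_id = p.id AND c.amount > 1053.97

Result:
name  | amount 
------+--------
Bob   | NULL   
Carol | 1326.62
Carol | 1937.75
Dave  | 1256.3 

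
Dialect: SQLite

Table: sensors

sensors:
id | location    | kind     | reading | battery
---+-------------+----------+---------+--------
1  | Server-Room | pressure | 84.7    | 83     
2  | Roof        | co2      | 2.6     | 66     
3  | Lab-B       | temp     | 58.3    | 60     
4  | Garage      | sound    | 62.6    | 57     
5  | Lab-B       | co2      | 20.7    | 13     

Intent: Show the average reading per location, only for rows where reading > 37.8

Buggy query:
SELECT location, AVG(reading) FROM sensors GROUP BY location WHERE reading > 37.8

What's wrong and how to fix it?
Bug: WHERE cannot follow GROUP BY

Fix: Place WHERE between FROM and GROUP BY

Corrected query:
SELECT location, AVG(reading) FROM sensors WHERE reading > 37.8 GROUP BY location

Result:
location    | AVG(reading)
------------+-------------
Garage      | 62.6        
Lab-B       | 58.3        
Server-Room | 84.7        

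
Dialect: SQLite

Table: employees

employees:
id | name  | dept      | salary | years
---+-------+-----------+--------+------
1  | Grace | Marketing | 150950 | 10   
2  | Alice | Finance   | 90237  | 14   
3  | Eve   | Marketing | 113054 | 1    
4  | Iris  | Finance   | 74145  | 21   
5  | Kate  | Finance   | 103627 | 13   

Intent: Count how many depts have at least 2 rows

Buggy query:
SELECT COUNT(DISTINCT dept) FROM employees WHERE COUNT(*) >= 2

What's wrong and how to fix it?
Bug: COUNT(*) cannot appear in WHERE; the per-group count doesn't exist yet

Fix: Use a subquery that GROUPs and filters with HAVING, then count its rows

Corrected query:
SELECT COUNT(*) FROM (SELECT dept FROM employees GROUP BY dept HAVING COUNT(*) >= 2)

Result:
COUNT(*)
--------
2       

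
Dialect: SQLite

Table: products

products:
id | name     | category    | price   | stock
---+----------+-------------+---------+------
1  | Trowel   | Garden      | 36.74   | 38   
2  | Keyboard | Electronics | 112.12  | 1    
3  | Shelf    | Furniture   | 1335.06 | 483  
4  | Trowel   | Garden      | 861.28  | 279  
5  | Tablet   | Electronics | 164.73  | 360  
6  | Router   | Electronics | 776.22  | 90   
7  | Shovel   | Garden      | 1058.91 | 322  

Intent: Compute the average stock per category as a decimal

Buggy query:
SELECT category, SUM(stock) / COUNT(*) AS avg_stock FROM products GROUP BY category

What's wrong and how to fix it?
Bug: Both operands are integers, so '/' performs integer division and truncates

Fix: Multiply by 1.0 (or CAST to REAL) to force floating-point division

Corrected query:
SELECT category, SUM(stock) * 1.0 / COUNT(*) AS avg_stock FROM products GROUP BY category

Result:
category    | avg_stock 
------------+-----------
Electronics | 150.333333
Furniture   | 483       
Garden      | 213       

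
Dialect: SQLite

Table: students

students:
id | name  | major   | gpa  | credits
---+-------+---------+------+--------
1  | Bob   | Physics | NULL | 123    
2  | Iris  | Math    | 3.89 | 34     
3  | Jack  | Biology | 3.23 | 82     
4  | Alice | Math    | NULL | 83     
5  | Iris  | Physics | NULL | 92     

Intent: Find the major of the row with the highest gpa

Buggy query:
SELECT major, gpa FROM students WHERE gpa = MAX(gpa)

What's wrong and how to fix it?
Bug: MAX(gpa) is an aggregate and cannot be used directly in WHERE

Fix: Wrap MAX in a scalar subquery so WHERE compares against a single value

Corrected query:
SELECT major, gpa FROM students WHERE gpa = (SELECT MAX(gpa) FROM students)

Result:
major | gpa 
------+-----
Math  | 3.89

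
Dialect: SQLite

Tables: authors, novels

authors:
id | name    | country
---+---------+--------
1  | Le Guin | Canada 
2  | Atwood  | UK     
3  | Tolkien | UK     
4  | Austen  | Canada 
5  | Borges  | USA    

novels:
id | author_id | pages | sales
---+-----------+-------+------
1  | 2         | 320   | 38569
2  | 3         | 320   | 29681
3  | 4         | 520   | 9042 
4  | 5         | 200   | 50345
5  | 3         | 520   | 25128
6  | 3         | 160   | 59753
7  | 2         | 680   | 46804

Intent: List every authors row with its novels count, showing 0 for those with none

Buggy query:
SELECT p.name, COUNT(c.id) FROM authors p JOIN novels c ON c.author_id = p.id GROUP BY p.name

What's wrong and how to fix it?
Bug: An inner join excludes parents with zero children

Fix: Switch to LEFT JOIN to retain unmatched parent rows

Corrected query:
SELECT p.name, COUNT(c.id) FROM authors p LEFT JOIN novels c ON c.author_id = p.id GROUP BY p.name

Result:
name    | COUNT(c.id)
--------+------------
Atwood  | 2          
Austen  | 1          
Borges  | 1          
Le Guin | 0          
Tolkien | 3          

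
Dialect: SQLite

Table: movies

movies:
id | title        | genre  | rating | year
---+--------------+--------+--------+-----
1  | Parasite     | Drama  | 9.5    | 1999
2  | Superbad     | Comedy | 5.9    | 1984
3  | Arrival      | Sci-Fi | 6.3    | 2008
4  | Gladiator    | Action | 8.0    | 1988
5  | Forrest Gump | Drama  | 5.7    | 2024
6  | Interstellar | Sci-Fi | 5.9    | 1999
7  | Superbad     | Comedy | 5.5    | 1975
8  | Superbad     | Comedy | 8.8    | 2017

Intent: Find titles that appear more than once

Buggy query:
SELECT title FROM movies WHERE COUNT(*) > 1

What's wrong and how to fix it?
Bug: COUNT(*) is an aggregate and cannot be used in WHERE

Fix: Group first, then use HAVING for the count condition

Corrected query:
SELECT title FROM movies GROUP BY title HAVING COUNT(*) > 1

Result:
title   
--------
Superbad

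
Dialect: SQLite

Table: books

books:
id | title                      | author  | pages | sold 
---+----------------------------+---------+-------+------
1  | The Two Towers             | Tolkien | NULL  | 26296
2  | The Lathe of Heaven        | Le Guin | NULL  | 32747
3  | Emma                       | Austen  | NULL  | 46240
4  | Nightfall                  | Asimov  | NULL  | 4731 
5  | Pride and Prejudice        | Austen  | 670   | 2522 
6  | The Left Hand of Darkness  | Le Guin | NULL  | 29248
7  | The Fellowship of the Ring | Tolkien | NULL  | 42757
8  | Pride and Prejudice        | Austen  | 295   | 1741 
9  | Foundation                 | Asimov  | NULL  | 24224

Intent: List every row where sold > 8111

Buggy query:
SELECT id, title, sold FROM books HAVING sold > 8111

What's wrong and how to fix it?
Bug: This is a non-aggregate query (no GROUP BY, no aggregates), so in SQLite the HAVING clause is invalid here; a row-level condition belongs in WHERE

Fix: Replace HAVING with WHERE since the condition applies to individual rows

Corrected query:
SELECT id, title, sold FROM books WHERE sold > 8111

Result:
id | title                      | sold 
---+----------------------------+------
1  | The Two Towers             | 26296
2  | The Lathe of Heaven        | 32747
3  | Emma                       | 46240
6  | The Left Hand of Darkness  | 29248
7  | The Fellowship of the Ring | 42757
9  | Foundation                 | 24224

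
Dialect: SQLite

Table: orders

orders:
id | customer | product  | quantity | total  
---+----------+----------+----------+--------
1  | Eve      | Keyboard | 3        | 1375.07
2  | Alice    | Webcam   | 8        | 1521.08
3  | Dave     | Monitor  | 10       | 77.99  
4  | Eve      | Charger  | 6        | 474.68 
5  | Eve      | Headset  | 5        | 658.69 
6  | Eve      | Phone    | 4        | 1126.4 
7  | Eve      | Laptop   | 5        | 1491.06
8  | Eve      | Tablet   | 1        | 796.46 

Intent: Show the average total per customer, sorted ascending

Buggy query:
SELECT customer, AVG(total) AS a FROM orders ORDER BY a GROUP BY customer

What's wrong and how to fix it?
Bug: GROUP BY must precede ORDER BY

Fix: Reorder: SELECT … FROM … GROUP BY … ORDER BY …

Corrected query:
SELECT customer, AVG(total) AS a FROM orders GROUP BY customer ORDER BY a

Result:
customer | a      
---------+--------
Dave     | 77.99  
Eve      | 987.06 
Alice    | 1521.08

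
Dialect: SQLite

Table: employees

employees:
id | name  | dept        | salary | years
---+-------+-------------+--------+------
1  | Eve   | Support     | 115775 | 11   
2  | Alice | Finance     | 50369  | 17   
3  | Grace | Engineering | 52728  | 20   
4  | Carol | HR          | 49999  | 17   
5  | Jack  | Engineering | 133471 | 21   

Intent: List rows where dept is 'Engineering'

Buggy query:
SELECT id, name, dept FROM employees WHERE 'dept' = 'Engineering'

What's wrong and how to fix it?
Bug: Single quotes denote string literals in SQL; the column name is being compared as a constant string

Fix: Reference the column as dept without single quotes

Corrected query:
SELECT id, name, dept FROM employees WHERE dept = 'Engineering'

Result:
id | name  | dept       
---+-------+------------
3  | Grace | Engineering
5  | Jack  | Engineering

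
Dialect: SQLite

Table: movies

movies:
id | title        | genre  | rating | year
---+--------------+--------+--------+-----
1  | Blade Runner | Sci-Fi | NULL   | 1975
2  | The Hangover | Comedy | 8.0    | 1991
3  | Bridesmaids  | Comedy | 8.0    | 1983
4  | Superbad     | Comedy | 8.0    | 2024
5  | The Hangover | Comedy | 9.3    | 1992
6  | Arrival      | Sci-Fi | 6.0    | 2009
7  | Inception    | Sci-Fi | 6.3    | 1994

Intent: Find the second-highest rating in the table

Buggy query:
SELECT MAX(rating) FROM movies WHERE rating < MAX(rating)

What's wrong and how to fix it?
Bug: MAX(rating) on the right of the comparison is an aggregate-in-WHERE error

Fix: Put the inner MAX in a scalar subquery

Corrected query:
SELECT MAX(rating) FROM movies WHERE rating < (SELECT MAX(rating) FROM movies)

Result:
MAX(rating)
-----------
8          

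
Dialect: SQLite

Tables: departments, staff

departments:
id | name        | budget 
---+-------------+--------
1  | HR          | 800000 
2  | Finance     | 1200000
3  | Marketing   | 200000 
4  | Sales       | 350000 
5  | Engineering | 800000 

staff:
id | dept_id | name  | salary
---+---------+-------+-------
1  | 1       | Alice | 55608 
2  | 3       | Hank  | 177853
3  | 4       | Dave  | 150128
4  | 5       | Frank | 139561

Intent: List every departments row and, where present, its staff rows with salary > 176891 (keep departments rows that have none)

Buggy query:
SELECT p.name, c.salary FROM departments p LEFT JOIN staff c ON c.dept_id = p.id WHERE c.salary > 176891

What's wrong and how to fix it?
Bug: Filtering c.salary in WHERE discards the NULL rows produced by LEFT JOIN, turning it into an inner join

Fix: Move the right-table condition into the ON clause so unmatched parents are kept

Corrected query:
SELECT p.name, c.salary FROM departments p LEFT JOIN staff c ON c.dept_id = p.id AND c.salary > 176891

Result:
name        | salary
------------+-------
HR          | NULL  
Finance     | NULL  
Marketing   | 177853
Sales       | NULL  
Engineering | NULL  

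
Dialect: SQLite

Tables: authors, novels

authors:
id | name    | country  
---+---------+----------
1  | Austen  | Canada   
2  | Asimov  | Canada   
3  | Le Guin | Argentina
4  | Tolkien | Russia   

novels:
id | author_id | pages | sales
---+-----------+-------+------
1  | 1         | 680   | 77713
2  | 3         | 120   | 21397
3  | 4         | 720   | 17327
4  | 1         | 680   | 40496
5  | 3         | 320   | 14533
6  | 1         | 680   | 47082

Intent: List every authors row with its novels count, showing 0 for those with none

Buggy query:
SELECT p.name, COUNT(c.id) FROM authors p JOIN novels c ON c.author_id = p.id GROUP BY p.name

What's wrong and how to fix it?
Bug: INNER JOIN drops authors rows that have no matching novels rows

Fix: Switch to LEFT JOIN to retain unmatched parent rows

Corrected query:
SELECT p.name, COUNT(c.id) FROM authors p LEFT JOIN novels c ON c.author_id = p.id GROUP BY p.name

Result:
name    | COUNT(c.id)
--------+------------
Asimov  | 0          
Austen  | 3          
Le Guin | 2          
Tolkien | 1          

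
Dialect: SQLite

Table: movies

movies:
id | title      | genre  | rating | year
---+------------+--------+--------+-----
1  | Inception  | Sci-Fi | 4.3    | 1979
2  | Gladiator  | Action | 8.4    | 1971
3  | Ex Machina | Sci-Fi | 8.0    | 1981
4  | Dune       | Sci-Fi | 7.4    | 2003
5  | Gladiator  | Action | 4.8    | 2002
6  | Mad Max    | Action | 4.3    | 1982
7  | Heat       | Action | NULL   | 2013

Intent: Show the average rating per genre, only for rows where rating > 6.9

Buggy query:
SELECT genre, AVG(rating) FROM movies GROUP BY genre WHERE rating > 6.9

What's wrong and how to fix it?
Bug: WHERE cannot follow GROUP BY

Fix: Move the WHERE clause before GROUP BY

Corrected query:
SELECT genre, AVG(rating) FROM movies WHERE rating > 6.9 GROUP BY genre

Result:
genre  | AVG(rating)
-------+------------
Action | 8.4        
Sci-Fi | 7.7        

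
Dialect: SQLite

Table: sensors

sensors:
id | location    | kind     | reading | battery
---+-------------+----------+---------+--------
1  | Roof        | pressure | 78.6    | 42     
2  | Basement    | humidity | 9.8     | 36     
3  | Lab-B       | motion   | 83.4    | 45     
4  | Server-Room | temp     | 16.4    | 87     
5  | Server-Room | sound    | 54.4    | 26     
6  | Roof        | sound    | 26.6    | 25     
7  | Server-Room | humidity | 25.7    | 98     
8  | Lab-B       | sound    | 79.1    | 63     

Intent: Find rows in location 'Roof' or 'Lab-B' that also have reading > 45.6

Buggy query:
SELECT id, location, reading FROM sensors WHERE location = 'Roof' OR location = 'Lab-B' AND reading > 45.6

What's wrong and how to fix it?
Bug: Without parentheses, AND is evaluated before OR, so the reading filter only applies to the 'Lab-B' branch

Fix: Group the OR with parentheses (or use IN), then AND the threshold

Corrected query:
SELECT id, location, reading FROM sensors WHERE (location = 'Roof' OR location = 'Lab-B') AND reading > 45.6

Result:
id | location | reading
---+----------+--------
1  | Roof     | 78.6   
3  | Lab-B    | 83.4   
8  | Lab-B    | 79.1   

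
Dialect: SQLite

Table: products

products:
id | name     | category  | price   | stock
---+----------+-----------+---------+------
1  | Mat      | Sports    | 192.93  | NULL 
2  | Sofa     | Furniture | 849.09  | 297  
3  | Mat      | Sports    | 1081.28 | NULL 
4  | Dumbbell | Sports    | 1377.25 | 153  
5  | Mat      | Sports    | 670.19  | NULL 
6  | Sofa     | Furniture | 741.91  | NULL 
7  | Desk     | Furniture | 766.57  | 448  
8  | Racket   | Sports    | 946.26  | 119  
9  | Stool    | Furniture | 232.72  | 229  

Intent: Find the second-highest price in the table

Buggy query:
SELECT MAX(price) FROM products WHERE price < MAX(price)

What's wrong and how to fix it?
Bug: MAX(price) on the right of the comparison is an aggregate-in-WHERE error

Fix: Compute the overall MAX in a subquery, then take MAX of rows below it

Corrected query:
SELECT MAX(price) FROM products WHERE price < (SELECT MAX(price) FROM products)

Result:
MAX(price)
----------
1081.28   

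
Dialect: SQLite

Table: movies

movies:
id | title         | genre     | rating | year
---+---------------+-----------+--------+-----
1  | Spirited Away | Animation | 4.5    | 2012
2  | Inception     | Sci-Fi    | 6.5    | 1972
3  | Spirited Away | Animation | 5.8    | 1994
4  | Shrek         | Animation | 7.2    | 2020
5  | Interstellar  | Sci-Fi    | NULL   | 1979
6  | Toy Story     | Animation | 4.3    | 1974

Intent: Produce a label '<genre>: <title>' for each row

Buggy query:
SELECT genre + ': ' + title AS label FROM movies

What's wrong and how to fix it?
Bug: '+' is numeric addition; on text columns SQLite converts them to 0 instead of concatenating

Fix: Use the || operator for string concatenation

Corrected query:
SELECT genre || ': ' || title AS label FROM movies

Result:
label                   
------------------------
Animation: Spirited Away
Sci-Fi: Inception       
Animation: Spirited Away
Animation: Shrek        
Sci-Fi: Interstellar    
Animation: Toy Story    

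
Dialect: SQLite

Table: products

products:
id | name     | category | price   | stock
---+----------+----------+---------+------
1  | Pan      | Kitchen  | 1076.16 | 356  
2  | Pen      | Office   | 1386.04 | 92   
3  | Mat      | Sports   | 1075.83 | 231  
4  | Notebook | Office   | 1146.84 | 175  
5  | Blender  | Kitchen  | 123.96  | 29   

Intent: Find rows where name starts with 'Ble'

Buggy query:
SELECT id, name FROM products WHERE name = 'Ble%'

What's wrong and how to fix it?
Bug: Wildcards only work with LIKE; '=' treats '%' as a literal character

Fix: Use LIKE for wildcard pattern matching

Corrected query:
SELECT id, name FROM products WHERE name LIKE 'Ble%'

Result:
id | name   
---+--------
5  | Blender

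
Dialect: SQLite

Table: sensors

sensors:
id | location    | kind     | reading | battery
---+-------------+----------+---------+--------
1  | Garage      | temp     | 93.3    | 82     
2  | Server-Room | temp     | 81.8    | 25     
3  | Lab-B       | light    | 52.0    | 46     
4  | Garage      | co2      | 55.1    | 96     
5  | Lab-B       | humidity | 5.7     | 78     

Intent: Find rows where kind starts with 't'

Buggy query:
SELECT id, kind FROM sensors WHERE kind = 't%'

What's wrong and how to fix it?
Bug: '=' compares the literal string including the % character; pattern matching needs LIKE

Fix: Use LIKE for wildcard pattern matching

Corrected query:
SELECT id, kind FROM sensors WHERE kind LIKE 't%'

Result:
id | kind
---+-----
1  | temp
2  | temp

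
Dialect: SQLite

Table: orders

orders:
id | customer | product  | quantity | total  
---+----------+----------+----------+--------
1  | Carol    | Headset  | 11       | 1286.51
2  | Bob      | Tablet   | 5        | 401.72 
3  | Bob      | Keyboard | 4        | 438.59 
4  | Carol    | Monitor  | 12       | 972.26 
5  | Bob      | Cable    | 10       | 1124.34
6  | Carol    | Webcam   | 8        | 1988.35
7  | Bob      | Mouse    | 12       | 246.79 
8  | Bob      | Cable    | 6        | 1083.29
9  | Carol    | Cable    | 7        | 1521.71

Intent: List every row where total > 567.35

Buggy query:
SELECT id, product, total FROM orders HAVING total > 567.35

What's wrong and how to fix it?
Bug: HAVING filters the output of aggregation, but this query has no GROUP BY and no aggregate functions, so SQLite rejects it (HAVING clause on a non-aggregate query); the condition here is per row

Fix: Use WHERE for row-level filtering

Corrected query:
SELECT id, product, total FROM orders WHERE total > 567.35

Result:
id | product | total  
---+---------+--------
1  | Headset | 1286.51
4  | Monitor | 972.26 
5  | Cable   | 1124.34
6  | Webcam  | 1988.35
8  | Cable   | 1083.29
9  | Cable   | 1521.71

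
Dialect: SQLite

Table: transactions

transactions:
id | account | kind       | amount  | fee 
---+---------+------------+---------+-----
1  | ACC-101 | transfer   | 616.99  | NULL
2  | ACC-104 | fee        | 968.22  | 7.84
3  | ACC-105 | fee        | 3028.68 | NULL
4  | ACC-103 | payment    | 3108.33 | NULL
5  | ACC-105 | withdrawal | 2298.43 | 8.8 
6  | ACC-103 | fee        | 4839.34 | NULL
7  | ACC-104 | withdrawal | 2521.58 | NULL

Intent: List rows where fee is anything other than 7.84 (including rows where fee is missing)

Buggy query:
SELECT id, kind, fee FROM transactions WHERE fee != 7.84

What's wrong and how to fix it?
Bug: 'fee != 7.84' is unknown when fee is NULL, so NULL rows are silently excluded

Fix: Add an explicit OR fee IS NULL to include the missing-value rows

Corrected query:
SELECT id, kind, fee FROM transactions WHERE fee != 7.84 OR fee IS NULL

Result:
id | kind       | fee 
---+------------+-----
1  | transfer   | NULL
3  | fee        | NULL
4  | payment    | NULL
5  | withdrawal | 8.8 
6  | fee        | NULL
7  | withdrawal | NULL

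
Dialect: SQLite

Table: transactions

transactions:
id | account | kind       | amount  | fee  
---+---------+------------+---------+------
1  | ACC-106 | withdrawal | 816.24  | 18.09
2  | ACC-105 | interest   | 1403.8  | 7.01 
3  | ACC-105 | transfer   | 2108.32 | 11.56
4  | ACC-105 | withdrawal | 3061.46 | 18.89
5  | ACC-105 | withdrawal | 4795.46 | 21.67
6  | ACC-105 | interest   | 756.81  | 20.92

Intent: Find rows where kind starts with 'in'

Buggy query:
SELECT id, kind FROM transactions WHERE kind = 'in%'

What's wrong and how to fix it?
Bug: '=' compares the literal string including the % character; pattern matching needs LIKE

Fix: Use LIKE for wildcard pattern matching

Corrected query:
SELECT id, kind FROM transactions WHERE kind LIKE 'in%'

Result:
id | kind    
---+---------
2  | interest
6  | interest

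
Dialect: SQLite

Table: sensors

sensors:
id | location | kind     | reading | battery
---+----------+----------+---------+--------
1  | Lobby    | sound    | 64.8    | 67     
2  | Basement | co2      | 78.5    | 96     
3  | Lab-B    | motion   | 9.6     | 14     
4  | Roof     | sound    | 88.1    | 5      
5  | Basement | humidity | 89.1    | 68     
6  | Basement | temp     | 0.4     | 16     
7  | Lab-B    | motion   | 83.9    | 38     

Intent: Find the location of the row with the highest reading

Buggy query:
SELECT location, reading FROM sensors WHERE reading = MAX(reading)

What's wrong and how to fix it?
Bug: WHERE is evaluated per row; an aggregate over the whole table isn't defined there

Fix: Use a subquery: WHERE reading = (SELECT MAX(reading) FROM sensors)

Corrected query:
SELECT location, reading FROM sensors WHERE reading = (SELECT MAX(reading) FROM sensors)

Result:
location | reading
---------+--------
Basement | 89.1   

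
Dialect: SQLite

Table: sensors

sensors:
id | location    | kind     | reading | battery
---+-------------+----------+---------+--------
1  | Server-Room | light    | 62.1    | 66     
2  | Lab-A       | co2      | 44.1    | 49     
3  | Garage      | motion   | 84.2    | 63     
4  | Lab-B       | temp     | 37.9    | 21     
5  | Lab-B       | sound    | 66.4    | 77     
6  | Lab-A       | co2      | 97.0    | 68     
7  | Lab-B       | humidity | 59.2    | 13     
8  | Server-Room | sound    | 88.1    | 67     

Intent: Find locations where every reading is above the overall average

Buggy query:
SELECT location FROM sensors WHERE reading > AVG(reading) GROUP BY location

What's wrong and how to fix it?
Bug: AVG() is an aggregate; it can't sit directly in WHERE

Fix: Compute the overall average in a scalar subquery and compare each group's MIN against it in HAVING

Corrected query:
SELECT location FROM sensors GROUP BY location HAVING MIN(reading) > (SELECT AVG(reading) FROM sensors)

Result:
location
--------
Garage  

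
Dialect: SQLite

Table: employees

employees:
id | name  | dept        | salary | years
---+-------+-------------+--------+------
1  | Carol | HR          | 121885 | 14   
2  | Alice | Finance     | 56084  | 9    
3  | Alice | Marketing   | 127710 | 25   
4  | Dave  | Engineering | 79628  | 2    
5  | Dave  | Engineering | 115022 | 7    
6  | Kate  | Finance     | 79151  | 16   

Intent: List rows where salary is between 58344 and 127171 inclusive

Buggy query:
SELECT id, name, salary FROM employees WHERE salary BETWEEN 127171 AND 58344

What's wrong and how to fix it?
Bug: The bounds are reversed; BETWEEN a AND b requires a <= b to match anything

Fix: Swap the bounds so the smaller value comes first

Corrected query:
SELECT id, name, salary FROM employees WHERE salary BETWEEN 58344 AND 127171

Result:
id | name  | salary
---+-------+-------
1  | Carol | 121885
4  | Dave  | 79628 
5  | Dave  | 115022
6  | Kate  | 79151 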